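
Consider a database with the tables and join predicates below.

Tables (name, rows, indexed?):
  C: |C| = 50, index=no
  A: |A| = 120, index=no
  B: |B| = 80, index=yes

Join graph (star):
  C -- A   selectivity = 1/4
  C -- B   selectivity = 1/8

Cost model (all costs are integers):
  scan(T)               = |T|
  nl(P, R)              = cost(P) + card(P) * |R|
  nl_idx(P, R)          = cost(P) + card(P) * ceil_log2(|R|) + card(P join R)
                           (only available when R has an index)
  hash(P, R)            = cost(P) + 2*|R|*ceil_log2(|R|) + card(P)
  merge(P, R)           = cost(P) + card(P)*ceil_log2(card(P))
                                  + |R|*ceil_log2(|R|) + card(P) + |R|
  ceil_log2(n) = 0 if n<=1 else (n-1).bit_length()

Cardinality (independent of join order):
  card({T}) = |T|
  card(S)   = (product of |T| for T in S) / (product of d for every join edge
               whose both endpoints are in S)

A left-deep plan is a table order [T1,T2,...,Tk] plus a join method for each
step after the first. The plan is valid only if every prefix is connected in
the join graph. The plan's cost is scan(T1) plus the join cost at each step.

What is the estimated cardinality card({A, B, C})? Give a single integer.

Tables in S: A(120), B(80), C(50)
Edges inside S: C-A(d=4), C-B(d=8)
numerator = 120 * 80 * 50 = 480000
denominator = 4 * 8 = 32
card(S) = 480000 / 32 = 15000

15000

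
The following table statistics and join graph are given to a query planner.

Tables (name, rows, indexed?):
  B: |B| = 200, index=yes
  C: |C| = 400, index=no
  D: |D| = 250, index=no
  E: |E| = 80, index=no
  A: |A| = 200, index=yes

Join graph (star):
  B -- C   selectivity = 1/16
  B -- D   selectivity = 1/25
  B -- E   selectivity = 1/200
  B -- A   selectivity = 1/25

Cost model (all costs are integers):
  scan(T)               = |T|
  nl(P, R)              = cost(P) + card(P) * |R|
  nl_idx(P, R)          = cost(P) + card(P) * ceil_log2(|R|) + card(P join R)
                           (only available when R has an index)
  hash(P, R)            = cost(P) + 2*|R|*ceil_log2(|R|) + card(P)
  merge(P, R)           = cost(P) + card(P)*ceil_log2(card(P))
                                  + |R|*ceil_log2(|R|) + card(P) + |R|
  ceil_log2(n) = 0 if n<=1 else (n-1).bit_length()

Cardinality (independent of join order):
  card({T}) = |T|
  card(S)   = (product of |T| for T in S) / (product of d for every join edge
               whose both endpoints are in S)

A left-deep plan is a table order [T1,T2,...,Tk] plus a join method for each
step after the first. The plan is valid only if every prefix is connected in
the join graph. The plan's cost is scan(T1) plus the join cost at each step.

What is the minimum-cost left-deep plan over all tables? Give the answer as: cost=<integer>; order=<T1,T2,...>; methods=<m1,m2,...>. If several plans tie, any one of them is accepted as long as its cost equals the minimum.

Selinger DP (subsets sized 1..n):
  {B}: scan cost=200, card=200
  {C}: scan cost=400, card=400
  {D}: scan cost=250, card=250
  {E}: scan cost=80, card=80
  {A}: scan cost=200, card=200
  {BC}: card=5000; try (B,hash)→4000, (C,merge)→6000, (B,merge)→6200, (C,hash)→7600, (B,nl_idx)→8600, (C,nl)→80200 …(+1); best=4000 via (B,hash)
  {BD}: card=2000; try (B,hash)→3700, (D,merge)→4250, (B,nl_idx)→4250, (B,merge)→4300, (D,hash)→4400, (D,nl)→50200 …(+1); best=3700 via (B,hash)
  {BE}: card=80; try (B,nl_idx)→800, (E,hash)→1520, (B,merge)→2520, (E,merge)→2640, (B,hash)→3360, (B,nl)→16080 …(+1); best=800 via (B,nl_idx)
  {AB}: card=1600; try (B,nl_idx)→3400, (A,nl_idx)→3400, (B,hash)→3600, (A,hash)→3600, (B,merge)→3800, (A,merge)→3800 …(+2); best=3400 via (B,nl_idx)
  {BCD}: card=50000; try (C,hash)→12900, (D,hash)→13000, (C,merge)→31700, (D,merge)→76250, (C,nl)→803700, (D,nl)→1254000; best=12900 via (C,hash)
  {BCE}: card=2000; try (C,merge)→5440, (C,hash)→8080, (E,hash)→10120, (C,nl)→32800, (E,merge)→74640, (E,nl)→404000; best=5440 via (C,merge)
  {ABC}: card=40000; try (C,hash)→12200, (A,hash)→12200, (C,merge)→26600, (A,merge)→75800, (A,nl_idx)→84000, (C,nl)→643400 …(+1); best=12200 via (C,hash)
  {BDE}: card=800; try (D,merge)→3690, (D,hash)→4880, (E,hash)→6820, (D,nl)→20800, (E,merge)→28340, (E,nl)→163700; best=3690 via (D,merge)
  {ABD}: card=16000; try (A,hash)→8900, (D,hash)→9000, (D,merge)→24850, (A,merge)→29500, (A,nl_idx)→35700, (D,nl)→403400 …(+1); best=8900 via (A,hash)
  {ABE}: card=640; try (A,nl_idx)→2080, (A,merge)→3240, (A,hash)→4080, (E,hash)→6120, (A,nl)→16800, (E,merge)→23240 …(+1); best=2080 via (A,nl_idx)
  {BCDE}: card=20000; try (D,hash)→11440, (C,hash)→11690, (C,merge)→16490, (D,merge)→31690, (E,hash)→64020, (C,nl)→323690 …(+3); best=11440 via (D,hash)
  {ABCD}: card=400000; try (C,hash)→32100, (D,hash)→56200, (A,hash)→66100, (C,merge)→252900, (D,merge)→694450, (A,nl_idx)→812900 …(+4); best=32100 via (C,hash)
  {ABCE}: card=16000; try (C,hash)→9920, (A,hash)→10640, (C,merge)→13120, (A,merge)→31240, (A,nl_idx)→37440, (E,hash)→53320 …(+4); best=9920 via (C,hash)
  {ABDE}: card=6400; try (D,hash)→6720, (A,hash)→7690, (D,merge)→11370, (A,merge)→14290, (A,nl_idx)→16490, (E,hash)→26020 …(+4); best=6720 via (D,hash)
  {ABCDE}: card=160000; try (C,hash)→20320, (D,hash)→29920, (A,hash)→34640, (C,merge)→100320, (D,merge)→252170, (A,nl_idx)→331440 …(+7); best=20320 via (C,hash)

cost=20320; order=E,B,A,D,C; methods=nl_idx,nl_idx,hash,hash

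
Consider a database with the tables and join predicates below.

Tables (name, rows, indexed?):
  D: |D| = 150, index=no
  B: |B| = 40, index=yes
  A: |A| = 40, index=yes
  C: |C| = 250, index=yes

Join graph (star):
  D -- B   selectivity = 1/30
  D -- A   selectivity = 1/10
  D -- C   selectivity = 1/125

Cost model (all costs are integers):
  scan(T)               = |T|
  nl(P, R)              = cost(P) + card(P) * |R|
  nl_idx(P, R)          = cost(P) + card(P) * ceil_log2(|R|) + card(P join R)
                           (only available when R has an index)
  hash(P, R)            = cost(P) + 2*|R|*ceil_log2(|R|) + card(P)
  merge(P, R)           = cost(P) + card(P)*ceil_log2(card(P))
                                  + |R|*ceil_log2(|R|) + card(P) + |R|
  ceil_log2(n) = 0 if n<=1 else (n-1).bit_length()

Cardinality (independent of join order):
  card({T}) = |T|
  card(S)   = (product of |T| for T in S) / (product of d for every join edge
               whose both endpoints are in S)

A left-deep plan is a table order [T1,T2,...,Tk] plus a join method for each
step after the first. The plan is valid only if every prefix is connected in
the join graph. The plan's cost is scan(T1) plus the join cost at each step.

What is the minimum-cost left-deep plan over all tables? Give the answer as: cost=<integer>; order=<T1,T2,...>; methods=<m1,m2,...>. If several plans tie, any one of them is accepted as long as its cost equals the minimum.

Selinger DP (subsets sized 1..n):
  {D}: scan cost=150, card=150
  {B}: scan cost=40, card=40
  {A}: scan cost=40, card=40
  {C}: scan cost=250, card=250
  {BD}: card=200; try (B,hash)→780, (B,nl_idx)→1250, (D,merge)→1670, (B,merge)→1780, (D,hash)→2480, (D,nl)→6040 …(+1); best=780 via (B,hash)
  {AD}: card=600; try (A,hash)→780, (A,nl_idx)→1650, (D,merge)→1670, (A,merge)→1780, (D,hash)→2480, (D,nl)→6040 …(+1); best=780 via (A,hash)
  {CD}: card=300; try (C,nl_idx)→1650, (D,hash)→2900, (C,merge)→3750, (D,merge)→3850, (C,hash)→4300, (C,nl)→37650 …(+1); best=1650 via (C,nl_idx)
  {ABD}: card=800; try (A,hash)→1460, (B,hash)→1860, (A,nl_idx)→2780, (A,merge)→2860, (B,nl_idx)→5180, (B,merge)→7660 …(+2); best=1460 via (A,hash)
  {BCD}: card=400; try (B,hash)→2430, (C,nl_idx)→2780, (B,nl_idx)→3850, (C,merge)→4830, (B,merge)→4930, (C,hash)→4980 …(+2); best=2430 via (B,hash)
  {ACD}: card=1200; try (A,hash)→2430, (A,nl_idx)→4650, (A,merge)→4930, (C,hash)→5380, (C,nl_idx)→6780, (C,merge)→9630 …(+2); best=2430 via (A,hash)
  {ABCD}: card=1600; try (A,hash)→3310, (B,hash)→4110, (C,hash)→6260, (A,nl_idx)→6430, (A,merge)→6710, (C,nl_idx)→9460 …(+6); best=3310 via (A,hash)

cost=3310; order=D,C,B,A; methods=nl_idx,hash,hash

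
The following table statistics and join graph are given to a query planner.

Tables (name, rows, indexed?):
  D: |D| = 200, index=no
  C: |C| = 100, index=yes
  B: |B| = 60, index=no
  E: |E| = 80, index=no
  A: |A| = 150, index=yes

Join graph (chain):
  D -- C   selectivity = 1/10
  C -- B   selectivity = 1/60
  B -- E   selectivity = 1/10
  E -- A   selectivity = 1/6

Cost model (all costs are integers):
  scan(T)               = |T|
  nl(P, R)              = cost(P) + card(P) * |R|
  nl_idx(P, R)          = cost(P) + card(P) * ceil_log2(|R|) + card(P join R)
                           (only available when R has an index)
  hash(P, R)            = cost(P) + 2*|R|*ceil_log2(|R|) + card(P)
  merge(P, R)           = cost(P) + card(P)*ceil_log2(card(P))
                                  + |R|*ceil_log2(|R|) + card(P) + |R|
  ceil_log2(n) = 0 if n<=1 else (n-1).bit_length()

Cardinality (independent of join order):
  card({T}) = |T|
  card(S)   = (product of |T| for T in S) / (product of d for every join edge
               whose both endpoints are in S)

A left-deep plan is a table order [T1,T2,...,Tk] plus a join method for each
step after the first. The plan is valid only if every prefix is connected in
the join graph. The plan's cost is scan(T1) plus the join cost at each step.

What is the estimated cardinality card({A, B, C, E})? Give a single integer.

20000

Tables in S: A(150), B(60), C(100), E(80)
Edges inside S: C-B(d=60), B-E(d=10), E-A(d=6)
numerator = 150 * 60 * 100 * 80 = 72000000
denominator = 60 * 10 * 6 = 3600
card(S) = 72000000 / 3600 = 20000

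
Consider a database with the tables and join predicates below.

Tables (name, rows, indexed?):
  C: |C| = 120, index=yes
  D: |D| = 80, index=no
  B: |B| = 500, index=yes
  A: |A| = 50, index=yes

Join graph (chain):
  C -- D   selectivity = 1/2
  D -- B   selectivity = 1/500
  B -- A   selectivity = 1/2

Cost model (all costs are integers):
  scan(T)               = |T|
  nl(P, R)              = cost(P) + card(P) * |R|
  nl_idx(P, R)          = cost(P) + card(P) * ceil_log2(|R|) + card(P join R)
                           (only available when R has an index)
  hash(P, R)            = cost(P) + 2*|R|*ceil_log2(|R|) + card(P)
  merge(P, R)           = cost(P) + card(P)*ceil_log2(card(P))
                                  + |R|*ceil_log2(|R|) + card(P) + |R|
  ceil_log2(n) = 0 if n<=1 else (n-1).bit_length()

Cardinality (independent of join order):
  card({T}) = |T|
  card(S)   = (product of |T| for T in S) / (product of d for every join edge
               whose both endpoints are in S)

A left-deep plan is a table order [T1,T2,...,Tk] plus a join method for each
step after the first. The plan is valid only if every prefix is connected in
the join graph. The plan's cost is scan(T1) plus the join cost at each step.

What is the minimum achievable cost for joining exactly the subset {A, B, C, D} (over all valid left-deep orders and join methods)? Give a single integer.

Selinger DP over subsets of {A,B,C,D}:
  {C}: scan cost=120, card=120
  {D}: scan cost=80, card=80
  {B}: scan cost=500, card=500
  {A}: scan cost=50, card=50
  {CD}: card=4800; try (D,hash)→1360, (C,merge)→1680, (D,merge)→1720, (C,hash)→1840, (C,nl_idx)→5440, (C,nl)→9680 …(+1); best=1360 via (D,hash)
  {BD}: card=80; try (B,nl_idx)→880, (D,hash)→2120, (B,merge)→5720, (D,merge)→6140, (B,hash)→9160, (B,nl)→40080 …(+1); best=880 via (B,nl_idx)
  {AB}: card=12500; try (A,hash)→1600, (B,merge)→5400, (A,merge)→5850, (B,hash)→9100, (B,nl_idx)→13000, (A,nl_idx)→16000 …(+2); best=1600 via (A,hash)
  {BCD}: card=4800; try (C,merge)→2480, (C,hash)→2640, (C,nl_idx)→6240, (C,nl)→10480, (B,hash)→15160, (B,nl_idx)→49360 …(+2); best=2480 via (C,merge)
  {ABD}: card=2000; try (A,hash)→1560, (A,merge)→1870, (A,nl_idx)→3360, (A,nl)→4880, (D,hash)→15220, (D,merge)→189740 …(+1); best=1560 via (A,hash)
  {ABCD}: card=120000; try (C,hash)→5240, (A,hash)→7880, (C,merge)→26520, (A,merge)→70030, (C,nl_idx)→135560, (A,nl_idx)→151280 …(+2); best=5240 via (C,hash)

5240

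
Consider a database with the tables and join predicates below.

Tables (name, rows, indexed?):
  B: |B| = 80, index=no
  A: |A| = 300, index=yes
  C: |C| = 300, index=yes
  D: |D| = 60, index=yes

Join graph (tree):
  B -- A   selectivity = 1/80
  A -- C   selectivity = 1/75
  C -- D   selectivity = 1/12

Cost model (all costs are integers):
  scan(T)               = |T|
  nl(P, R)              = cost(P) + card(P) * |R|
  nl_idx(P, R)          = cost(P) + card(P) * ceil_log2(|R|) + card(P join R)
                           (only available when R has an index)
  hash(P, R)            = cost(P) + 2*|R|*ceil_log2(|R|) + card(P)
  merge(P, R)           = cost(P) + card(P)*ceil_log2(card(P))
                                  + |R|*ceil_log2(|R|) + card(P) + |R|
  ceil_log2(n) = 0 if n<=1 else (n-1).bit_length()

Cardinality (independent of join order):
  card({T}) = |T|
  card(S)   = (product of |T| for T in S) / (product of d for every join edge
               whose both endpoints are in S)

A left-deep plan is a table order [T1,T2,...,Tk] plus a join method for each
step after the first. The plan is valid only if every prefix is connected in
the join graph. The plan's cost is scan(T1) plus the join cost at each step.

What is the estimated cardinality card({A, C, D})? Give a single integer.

6000

Tables in S: A(300), C(300), D(60)
Edges inside S: A-C(d=75), C-D(d=12)
numerator = 300 * 300 * 60 = 5400000
denominator = 75 * 12 = 900
card(S) = 5400000 / 900 = 6000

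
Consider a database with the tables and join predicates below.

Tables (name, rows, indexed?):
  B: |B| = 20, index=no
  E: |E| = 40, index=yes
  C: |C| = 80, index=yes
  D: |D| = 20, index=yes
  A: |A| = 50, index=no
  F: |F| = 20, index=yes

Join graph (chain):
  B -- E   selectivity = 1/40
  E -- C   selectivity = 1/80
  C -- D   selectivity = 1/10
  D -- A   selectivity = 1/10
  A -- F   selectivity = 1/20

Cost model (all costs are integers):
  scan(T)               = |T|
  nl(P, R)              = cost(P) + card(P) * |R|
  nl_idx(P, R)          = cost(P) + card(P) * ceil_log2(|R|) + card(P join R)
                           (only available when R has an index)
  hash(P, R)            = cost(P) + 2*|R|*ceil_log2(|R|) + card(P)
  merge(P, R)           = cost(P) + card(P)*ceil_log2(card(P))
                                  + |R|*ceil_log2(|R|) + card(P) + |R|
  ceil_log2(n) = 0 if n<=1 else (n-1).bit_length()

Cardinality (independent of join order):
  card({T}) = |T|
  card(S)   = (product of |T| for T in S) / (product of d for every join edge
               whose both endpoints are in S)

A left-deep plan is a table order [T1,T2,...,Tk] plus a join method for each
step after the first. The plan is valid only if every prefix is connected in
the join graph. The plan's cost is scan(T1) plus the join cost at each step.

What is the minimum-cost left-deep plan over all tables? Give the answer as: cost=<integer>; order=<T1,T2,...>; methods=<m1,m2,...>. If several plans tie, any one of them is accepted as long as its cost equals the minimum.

Selinger DP (subsets sized 1..n):
  {B}: scan cost=20, card=20
  {E}: scan cost=40, card=40
  {C}: scan cost=80, card=80
  {D}: scan cost=20, card=20
  {A}: scan cost=50, card=50
  {F}: scan cost=20, card=20
  {BE}: card=20; try (E,nl_idx)→160, (B,hash)→280, (E,merge)→420, (B,merge)→440, (E,hash)→520, (E,nl)→820 …(+1); best=160 via (E,nl_idx)
  {CE}: card=40; try (C,nl_idx)→360, (E,nl_idx)→600, (E,hash)→640, (C,merge)→960, (E,merge)→1000, (C,hash)→1200 …(+2); best=360 via (C,nl_idx)
  {CD}: card=160; try (C,nl_idx)→320, (D,hash)→360, (D,nl_idx)→640, (C,merge)→780, (D,merge)→840, (C,hash)→1160 …(+2); best=320 via (C,nl_idx)
  {AD}: card=100; try (D,hash)→300, (D,nl_idx)→400, (A,merge)→490, (D,merge)→520, (A,hash)→640, (A,nl)→1020 …(+1); best=300 via (D,hash)
  {AF}: card=50; try (F,hash)→300, (F,nl_idx)→350, (A,merge)→490, (F,merge)→520, (A,hash)→640, (A,nl)→1020 …(+1); best=300 via (F,hash)
  {BCE}: card=20; try (C,nl_idx)→320, (B,hash)→600, (B,merge)→760, (C,merge)→920, (B,nl)→1160, (C,hash)→1300 …(+1); best=320 via (C,nl_idx)
  {CDE}: card=80; try (D,hash)→600, (D,nl_idx)→640, (D,merge)→760, (E,hash)→960, (D,nl)→1160, (E,nl_idx)→1360 …(+2); best=600 via (D,hash)
  {ACD}: card=800; try (A,hash)→1080, (C,hash)→1520, (C,merge)→1740, (C,nl_idx)→1800, (A,merge)→2110, (C,nl)→8300 …(+1); best=1080 via (A,hash)
  {ADF}: card=100; try (D,hash)→550, (F,hash)→600, (D,nl_idx)→650, (D,merge)→770, (F,nl_idx)→900, (F,merge)→1220 …(+2); best=550 via (D,hash)
  {BCDE}: card=40; try (D,nl_idx)→460, (D,hash)→540, (D,merge)→560, (D,nl)→720, (B,hash)→880, (B,merge)→1360 …(+1); best=460 via (D,nl_idx)
  {ACDE}: card=400; try (A,hash)→1280, (A,merge)→1590, (E,hash)→2360, (A,nl)→4600, (E,nl_idx)→6280, (E,merge)→10160 …(+1); best=1280 via (A,hash)
  {ACDF}: card=800; try (C,hash)→1770, (C,merge)→1990, (C,nl_idx)→2050, (F,hash)→2080, (F,nl_idx)→5880, (C,nl)→8550 …(+2); best=1770 via (C,hash)
  {ABCDE}: card=200; try (A,merge)→1090, (A,hash)→1100, (B,hash)→1880, (A,nl)→2460, (B,merge)→5400, (B,nl)→9280; best=1090 via (A,merge)
  {ACDEF}: card=400; try (F,hash)→1880, (E,hash)→3050, (F,nl_idx)→3680, (F,merge)→5400, (E,nl_idx)→6970, (F,nl)→9280 …(+2); best=1880 via (F,hash)
  {ABCDEF}: card=200; try (F,hash)→1490, (F,nl_idx)→2290, (B,hash)→2480, (F,merge)→3010, (F,nl)→5090, (B,merge)→6000 …(+1); best=1490 via (F,hash)

cost=1490; order=B,E,C,D,A,F; methods=nl_idx,nl_idx,nl_idx,merge,hash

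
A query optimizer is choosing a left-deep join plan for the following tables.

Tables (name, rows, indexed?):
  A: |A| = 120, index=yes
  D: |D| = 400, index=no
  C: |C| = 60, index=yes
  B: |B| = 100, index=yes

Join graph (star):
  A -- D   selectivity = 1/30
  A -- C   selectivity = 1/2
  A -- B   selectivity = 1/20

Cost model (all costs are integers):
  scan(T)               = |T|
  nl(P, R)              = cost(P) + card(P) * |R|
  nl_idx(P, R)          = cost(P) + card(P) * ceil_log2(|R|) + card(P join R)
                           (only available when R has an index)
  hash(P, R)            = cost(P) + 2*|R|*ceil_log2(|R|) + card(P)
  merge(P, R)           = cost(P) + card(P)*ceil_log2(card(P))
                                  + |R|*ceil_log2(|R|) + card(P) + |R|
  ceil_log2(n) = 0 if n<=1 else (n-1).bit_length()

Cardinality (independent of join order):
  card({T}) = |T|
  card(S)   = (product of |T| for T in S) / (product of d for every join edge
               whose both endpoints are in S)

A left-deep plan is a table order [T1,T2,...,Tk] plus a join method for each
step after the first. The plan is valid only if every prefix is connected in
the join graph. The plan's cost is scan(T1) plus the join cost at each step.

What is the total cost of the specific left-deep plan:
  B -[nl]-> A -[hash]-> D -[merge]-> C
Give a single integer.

step 1: scan B: cost=100, card=100
step 2: join A via nl
    card(P join A) = 100*120/(20) = 600
    cost = 100 + 100*120 = 12100
step 3: join D via hash
    card(P join D) = 600*400/(30) = 8000
    cost = 12100 + 2*400*9 + 600 = 19900
step 4: join C via merge
    card(P join C) = 8000*60/(2) = 240000
    cost = 19900 + 8000*13 + 60*6 + 8000 + 60 = 132320

132320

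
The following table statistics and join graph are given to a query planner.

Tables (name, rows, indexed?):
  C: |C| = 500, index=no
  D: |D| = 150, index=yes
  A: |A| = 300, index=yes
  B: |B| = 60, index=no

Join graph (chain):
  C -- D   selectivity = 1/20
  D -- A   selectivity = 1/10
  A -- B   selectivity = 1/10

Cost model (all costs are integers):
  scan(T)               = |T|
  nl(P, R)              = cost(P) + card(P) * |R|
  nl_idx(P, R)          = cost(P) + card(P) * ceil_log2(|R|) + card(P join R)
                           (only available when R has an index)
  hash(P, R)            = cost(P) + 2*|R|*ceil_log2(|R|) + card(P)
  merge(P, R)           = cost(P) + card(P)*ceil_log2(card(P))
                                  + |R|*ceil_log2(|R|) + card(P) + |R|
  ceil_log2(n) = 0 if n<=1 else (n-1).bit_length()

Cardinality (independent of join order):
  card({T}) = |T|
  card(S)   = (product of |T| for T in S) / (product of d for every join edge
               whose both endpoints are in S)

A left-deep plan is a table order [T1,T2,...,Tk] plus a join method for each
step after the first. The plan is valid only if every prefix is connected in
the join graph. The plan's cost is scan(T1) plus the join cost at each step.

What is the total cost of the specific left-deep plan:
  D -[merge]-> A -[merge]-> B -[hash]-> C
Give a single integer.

step 1: scan D: cost=150, card=150
step 2: join A via merge
    card(P join A) = 150*300/(10) = 4500
    cost = 150 + 150*8 + 300*9 + 150 + 300 = 4500
step 3: join B via merge
    card(P join B) = 4500*60/(10) = 27000
    cost = 4500 + 4500*13 + 60*6 + 4500 + 60 = 67920
step 4: join C via hash
    card(P join C) = 27000*500/(20) = 675000
    cost = 67920 + 2*500*9 + 27000 = 103920

103920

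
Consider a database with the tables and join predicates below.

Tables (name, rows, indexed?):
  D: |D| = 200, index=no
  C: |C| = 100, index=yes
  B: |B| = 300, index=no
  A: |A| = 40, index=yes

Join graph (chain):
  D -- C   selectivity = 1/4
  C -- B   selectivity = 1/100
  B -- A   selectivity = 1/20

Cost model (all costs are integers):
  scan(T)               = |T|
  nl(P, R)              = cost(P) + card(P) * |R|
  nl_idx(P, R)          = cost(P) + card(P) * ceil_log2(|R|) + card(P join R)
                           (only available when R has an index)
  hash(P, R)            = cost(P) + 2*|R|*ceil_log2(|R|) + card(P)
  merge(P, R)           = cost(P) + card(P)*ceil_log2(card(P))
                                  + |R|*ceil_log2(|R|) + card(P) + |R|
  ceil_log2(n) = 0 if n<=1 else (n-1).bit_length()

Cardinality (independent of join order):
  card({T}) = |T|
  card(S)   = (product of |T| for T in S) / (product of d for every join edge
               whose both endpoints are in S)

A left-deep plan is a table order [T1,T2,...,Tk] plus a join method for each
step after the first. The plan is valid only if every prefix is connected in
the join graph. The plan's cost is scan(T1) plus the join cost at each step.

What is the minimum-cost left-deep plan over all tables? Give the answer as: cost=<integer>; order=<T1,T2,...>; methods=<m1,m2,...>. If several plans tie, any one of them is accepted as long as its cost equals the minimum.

cost=6580; order=B,C,A,D; methods=hash,hash,hash

Selinger DP (subsets sized 1..n):
  {D}: scan cost=200, card=200
  {C}: scan cost=100, card=100
  {B}: scan cost=300, card=300
  {A}: scan cost=40, card=40
  {CD}: card=5000; try (C,hash)→1800, (D,merge)→2700, (C,merge)→2800, (D,hash)→3400, (C,nl_idx)→6600, (D,nl)→20100 …(+1); best=1800 via (C,hash)
  {BC}: card=300; try (C,hash)→2000, (C,nl_idx)→2700, (B,merge)→3900, (C,merge)→4100, (B,hash)→5600, (B,nl)→30100 …(+1); best=2000 via (C,hash)
  {AB}: card=600; try (A,hash)→1080, (A,nl_idx)→2700, (B,merge)→3320, (A,merge)→3580, (B,hash)→5480, (B,nl)→12040 …(+1); best=1080 via (A,hash)
  {BCD}: card=15000; try (D,hash)→5500, (D,merge)→6800, (B,hash)→12200, (D,nl)→62000, (B,merge)→74800, (B,nl)→1501800; best=5500 via (D,hash)
  {ABC}: card=600; try (A,hash)→2780, (C,hash)→3080, (A,nl_idx)→4400, (A,merge)→5280, (C,nl_idx)→5880, (C,merge)→8480 …(+2); best=2780 via (A,hash)
  {ABCD}: card=30000; try (D,hash)→6580, (D,merge)→11180, (A,hash)→20980, (D,nl)→122780, (A,nl_idx)→125500, (A,merge)→230780 …(+1); best=6580 via (D,hash)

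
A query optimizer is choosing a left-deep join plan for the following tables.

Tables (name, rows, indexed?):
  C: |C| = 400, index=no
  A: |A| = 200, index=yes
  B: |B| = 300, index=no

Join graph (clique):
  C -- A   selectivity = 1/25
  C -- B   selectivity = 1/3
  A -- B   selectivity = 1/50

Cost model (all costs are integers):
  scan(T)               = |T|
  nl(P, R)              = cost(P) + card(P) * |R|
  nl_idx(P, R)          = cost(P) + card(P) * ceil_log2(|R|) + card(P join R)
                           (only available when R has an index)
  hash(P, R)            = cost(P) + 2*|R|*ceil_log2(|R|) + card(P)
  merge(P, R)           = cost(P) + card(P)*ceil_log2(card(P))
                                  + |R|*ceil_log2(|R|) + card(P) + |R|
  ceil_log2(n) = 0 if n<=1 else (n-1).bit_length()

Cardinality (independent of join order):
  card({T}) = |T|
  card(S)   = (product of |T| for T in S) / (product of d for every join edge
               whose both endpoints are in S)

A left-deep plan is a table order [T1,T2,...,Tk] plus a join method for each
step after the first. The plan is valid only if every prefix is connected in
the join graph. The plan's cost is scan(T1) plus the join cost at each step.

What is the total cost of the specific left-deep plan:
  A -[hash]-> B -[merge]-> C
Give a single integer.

step 1: scan A: cost=200, card=200
step 2: join B via hash
    card(P join B) = 200*300/(50) = 1200
    cost = 200 + 2*300*9 + 200 = 5800
step 3: join C via merge
    card(P join C) = 1200*400/(25*3) = 6400
    cost = 5800 + 1200*11 + 400*9 + 1200 + 400 = 24200

24200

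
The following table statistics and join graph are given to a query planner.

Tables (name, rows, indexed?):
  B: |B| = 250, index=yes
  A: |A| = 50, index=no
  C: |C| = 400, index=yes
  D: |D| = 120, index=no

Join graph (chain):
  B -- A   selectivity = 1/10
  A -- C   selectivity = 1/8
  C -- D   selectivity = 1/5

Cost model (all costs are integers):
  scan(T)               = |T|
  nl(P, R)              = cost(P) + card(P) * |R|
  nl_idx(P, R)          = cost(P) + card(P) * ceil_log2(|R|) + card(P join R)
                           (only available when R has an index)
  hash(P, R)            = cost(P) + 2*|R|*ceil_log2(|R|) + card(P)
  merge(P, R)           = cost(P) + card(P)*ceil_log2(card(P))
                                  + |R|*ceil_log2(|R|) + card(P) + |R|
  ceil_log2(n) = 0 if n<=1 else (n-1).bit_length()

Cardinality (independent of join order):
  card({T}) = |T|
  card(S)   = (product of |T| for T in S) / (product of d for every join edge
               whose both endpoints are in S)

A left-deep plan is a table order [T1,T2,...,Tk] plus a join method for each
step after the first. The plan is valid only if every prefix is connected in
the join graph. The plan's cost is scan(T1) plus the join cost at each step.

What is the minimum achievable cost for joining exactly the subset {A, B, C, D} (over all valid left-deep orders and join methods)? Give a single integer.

69580

Selinger DP over subsets of {A,B,C,D}:
  {B}: scan cost=250, card=250
  {A}: scan cost=50, card=50
  {C}: scan cost=400, card=400
  {D}: scan cost=120, card=120
  {AB}: card=1250; try (A,hash)→1100, (B,nl_idx)→1700, (B,merge)→2650, (A,merge)→2850, (B,hash)→4100, (B,nl)→12550 …(+1); best=1100 via (A,hash)
  {AC}: card=2500; try (A,hash)→1400, (C,nl_idx)→3000, (C,merge)→4400, (A,merge)→4750, (C,hash)→7300, (C,nl)→20050 …(+1); best=1400 via (A,hash)
  {CD}: card=9600; try (D,hash)→2480, (C,merge)→5080, (D,merge)→5360, (C,hash)→7440, (C,nl_idx)→10800, (C,nl)→48120 …(+1); best=2480 via (D,hash)
  {ABC}: card=62500; try (B,hash)→7900, (C,hash)→9550, (C,merge)→20100, (B,merge)→36150, (C,nl_idx)→74850, (B,nl_idx)→83900 …(+2); best=7900 via (B,hash)
  {ACD}: card=60000; try (D,hash)→5580, (A,hash)→12680, (D,merge)→34860, (A,merge)→146830, (D,nl)→301400, (A,nl)→482480; best=5580 via (D,hash)
  {ABCD}: card=1500000; try (B,hash)→69580, (D,hash)→72080, (B,merge)→1027830, (D,merge)→1071360, (B,nl_idx)→1985580, (D,nl)→7507900 …(+1); best=69580 via (B,hash)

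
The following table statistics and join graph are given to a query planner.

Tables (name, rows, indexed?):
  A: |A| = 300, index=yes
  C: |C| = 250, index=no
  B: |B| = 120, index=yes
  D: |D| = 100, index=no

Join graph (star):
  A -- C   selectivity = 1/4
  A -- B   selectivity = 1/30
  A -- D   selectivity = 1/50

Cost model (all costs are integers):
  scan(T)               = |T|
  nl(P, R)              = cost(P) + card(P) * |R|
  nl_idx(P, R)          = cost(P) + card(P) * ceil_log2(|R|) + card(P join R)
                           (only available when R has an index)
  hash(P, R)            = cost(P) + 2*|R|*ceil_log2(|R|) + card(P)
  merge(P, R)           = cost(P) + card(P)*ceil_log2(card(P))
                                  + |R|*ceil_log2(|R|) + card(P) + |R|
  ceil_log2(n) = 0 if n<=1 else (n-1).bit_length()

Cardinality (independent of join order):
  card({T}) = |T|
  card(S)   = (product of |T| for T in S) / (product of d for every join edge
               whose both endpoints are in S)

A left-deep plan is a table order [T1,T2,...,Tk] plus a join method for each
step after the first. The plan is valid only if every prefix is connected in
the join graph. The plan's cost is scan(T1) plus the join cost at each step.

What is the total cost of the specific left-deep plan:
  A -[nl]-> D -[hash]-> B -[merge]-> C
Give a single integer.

66030

step 1: scan A: cost=300, card=300
step 2: join D via nl
    card(P join D) = 300*100/(50) = 600
    cost = 300 + 300*100 = 30300
step 3: join B via hash
    card(P join B) = 600*120/(30) = 2400
    cost = 30300 + 2*120*7 + 600 = 32580
step 4: join C via merge
    card(P join C) = 2400*250/(4) = 150000
    cost = 32580 + 2400*12 + 250*8 + 2400 + 250 = 66030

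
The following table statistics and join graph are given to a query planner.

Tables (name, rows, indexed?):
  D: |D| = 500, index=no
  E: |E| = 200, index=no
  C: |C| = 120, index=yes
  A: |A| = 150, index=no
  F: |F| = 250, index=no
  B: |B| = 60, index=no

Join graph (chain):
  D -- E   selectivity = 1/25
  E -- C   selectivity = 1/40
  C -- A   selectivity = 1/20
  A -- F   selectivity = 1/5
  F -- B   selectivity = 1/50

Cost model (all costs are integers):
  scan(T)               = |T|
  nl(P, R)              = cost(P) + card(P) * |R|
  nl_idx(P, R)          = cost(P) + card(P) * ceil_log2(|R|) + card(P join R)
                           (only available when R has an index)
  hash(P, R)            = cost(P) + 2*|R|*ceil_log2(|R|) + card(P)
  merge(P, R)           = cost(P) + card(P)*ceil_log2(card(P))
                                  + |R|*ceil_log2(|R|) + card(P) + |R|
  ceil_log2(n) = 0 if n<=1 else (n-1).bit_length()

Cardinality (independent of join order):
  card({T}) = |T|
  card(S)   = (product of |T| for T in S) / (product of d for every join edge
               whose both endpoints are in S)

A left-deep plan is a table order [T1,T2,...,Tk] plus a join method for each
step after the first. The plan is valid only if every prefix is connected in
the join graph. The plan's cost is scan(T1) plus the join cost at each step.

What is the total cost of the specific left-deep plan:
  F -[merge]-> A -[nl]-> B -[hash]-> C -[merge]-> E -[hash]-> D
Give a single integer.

step 1: scan F: cost=250, card=250
step 2: join A via merge
    card(P join A) = 250*150/(5) = 7500
    cost = 250 + 250*8 + 150*8 + 250 + 150 = 3850
step 3: join B via nl
    card(P join B) = 7500*60/(50) = 9000
    cost = 3850 + 7500*60 = 453850
step 4: join C via hash
    card(P join C) = 9000*120/(20) = 54000
    cost = 453850 + 2*120*7 + 9000 = 464530
step 5: join E via merge
    card(P join E) = 54000*200/(40) = 270000
    cost = 464530 + 54000*16 + 200*8 + 54000 + 200 = 1384330
step 6: join D via hash
    card(P join D) = 270000*500/(25) = 5400000
    cost = 1384330 + 2*500*9 + 270000 = 1663330

1663330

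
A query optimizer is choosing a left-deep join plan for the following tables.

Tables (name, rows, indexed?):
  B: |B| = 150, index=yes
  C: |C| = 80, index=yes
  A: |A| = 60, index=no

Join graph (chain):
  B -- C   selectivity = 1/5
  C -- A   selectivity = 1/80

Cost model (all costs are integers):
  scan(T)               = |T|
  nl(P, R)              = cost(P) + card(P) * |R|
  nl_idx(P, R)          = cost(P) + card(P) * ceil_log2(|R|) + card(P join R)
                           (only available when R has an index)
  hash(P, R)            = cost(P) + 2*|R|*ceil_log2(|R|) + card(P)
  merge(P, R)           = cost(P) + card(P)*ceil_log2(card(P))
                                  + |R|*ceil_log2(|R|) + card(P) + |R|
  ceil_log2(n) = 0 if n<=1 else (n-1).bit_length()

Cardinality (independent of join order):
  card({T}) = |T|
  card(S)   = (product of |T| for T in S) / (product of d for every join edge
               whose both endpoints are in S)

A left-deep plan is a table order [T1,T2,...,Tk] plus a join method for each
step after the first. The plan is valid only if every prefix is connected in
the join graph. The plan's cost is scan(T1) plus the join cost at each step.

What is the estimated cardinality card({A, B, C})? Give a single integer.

1800

Tables in S: A(60), B(150), C(80)
Edges inside S: B-C(d=5), C-A(d=80)
numerator = 60 * 150 * 80 = 720000
denominator = 5 * 80 = 400
card(S) = 720000 / 400 = 1800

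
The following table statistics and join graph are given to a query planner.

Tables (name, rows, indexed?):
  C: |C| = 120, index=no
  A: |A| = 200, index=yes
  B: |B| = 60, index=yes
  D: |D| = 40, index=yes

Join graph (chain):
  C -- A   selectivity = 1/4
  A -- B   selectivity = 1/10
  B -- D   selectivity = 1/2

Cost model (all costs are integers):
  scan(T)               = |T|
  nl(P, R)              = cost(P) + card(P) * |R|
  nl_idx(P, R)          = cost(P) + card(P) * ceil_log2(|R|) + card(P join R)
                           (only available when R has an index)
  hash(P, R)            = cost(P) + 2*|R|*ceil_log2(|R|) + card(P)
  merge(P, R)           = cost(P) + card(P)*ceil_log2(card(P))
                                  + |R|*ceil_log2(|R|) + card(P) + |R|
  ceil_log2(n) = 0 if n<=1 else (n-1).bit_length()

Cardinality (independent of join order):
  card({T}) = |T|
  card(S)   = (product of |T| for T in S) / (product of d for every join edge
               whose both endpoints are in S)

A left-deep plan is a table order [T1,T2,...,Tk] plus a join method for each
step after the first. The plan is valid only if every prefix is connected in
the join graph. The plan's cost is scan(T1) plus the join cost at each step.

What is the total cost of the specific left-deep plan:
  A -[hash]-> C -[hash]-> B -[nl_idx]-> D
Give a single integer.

step 1: scan A: cost=200, card=200
step 2: join C via hash
    card(P join C) = 200*120/(4) = 6000
    cost = 200 + 2*120*7 + 200 = 2080
step 3: join B via hash
    card(P join B) = 6000*60/(10) = 36000
    cost = 2080 + 2*60*6 + 6000 = 8800
step 4: join D via nl_idx
    card(P join D) = 36000*40/(2) = 720000
    cost = 8800 + 36000*6 + 720000 = 944800

944800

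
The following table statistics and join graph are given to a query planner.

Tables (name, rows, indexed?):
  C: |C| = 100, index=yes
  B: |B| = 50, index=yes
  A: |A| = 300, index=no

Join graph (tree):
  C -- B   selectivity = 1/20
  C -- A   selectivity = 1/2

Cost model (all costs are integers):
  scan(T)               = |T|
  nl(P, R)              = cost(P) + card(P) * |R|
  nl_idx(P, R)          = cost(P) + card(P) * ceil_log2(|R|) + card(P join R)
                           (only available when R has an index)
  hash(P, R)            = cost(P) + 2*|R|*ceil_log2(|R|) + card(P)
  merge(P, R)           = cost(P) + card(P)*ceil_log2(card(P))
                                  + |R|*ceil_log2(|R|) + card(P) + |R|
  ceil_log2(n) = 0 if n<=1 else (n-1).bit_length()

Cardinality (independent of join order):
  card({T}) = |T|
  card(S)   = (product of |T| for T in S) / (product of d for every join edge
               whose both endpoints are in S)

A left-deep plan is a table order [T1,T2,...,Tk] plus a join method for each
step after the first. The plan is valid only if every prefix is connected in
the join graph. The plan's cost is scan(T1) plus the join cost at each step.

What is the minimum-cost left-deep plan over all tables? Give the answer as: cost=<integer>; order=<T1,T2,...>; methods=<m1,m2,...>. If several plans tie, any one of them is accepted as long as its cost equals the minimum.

Selinger DP (subsets sized 1..n):
  {C}: scan cost=100, card=100
  {B}: scan cost=50, card=50
  {A}: scan cost=300, card=300
  {BC}: card=250; try (C,nl_idx)→650, (B,hash)→800, (B,nl_idx)→950, (C,merge)→1200, (B,merge)→1250, (C,hash)→1500 …(+2); best=650 via (C,nl_idx)
  {AC}: card=15000; try (C,hash)→2000, (A,merge)→3900, (C,merge)→4100, (A,hash)→5600, (C,nl_idx)→17400, (A,nl)→30100 …(+1); best=2000 via (C,hash)
  {ABC}: card=37500; try (A,merge)→5900, (A,hash)→6300, (B,hash)→17600, (A,nl)→75650, (B,nl_idx)→129500, (B,merge)→227350 …(+1); best=5900 via (A,merge)

cost=5900; order=B,C,A; methods=nl_idx,merge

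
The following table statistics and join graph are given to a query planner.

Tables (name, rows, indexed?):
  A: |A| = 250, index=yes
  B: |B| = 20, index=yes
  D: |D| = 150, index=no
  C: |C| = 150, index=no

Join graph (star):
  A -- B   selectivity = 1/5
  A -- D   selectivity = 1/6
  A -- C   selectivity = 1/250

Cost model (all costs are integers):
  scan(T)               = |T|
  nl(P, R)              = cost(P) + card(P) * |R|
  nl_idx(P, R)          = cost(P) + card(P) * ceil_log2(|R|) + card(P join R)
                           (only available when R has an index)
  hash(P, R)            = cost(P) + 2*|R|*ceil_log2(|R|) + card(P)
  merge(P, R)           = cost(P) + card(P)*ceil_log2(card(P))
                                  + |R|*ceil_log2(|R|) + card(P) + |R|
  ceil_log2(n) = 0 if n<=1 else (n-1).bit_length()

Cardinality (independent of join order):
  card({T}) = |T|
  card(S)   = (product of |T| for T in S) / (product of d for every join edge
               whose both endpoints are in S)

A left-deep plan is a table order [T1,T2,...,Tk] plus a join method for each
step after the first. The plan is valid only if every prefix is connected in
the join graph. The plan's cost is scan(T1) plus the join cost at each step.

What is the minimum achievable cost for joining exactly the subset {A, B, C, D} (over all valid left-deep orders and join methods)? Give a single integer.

4850

Selinger DP over subsets of {A,B,C,D}:
  {A}: scan cost=250, card=250
  {B}: scan cost=20, card=20
  {D}: scan cost=150, card=150
  {C}: scan cost=150, card=150
  {AB}: card=1000; try (B,hash)→700, (A,nl_idx)→1180, (A,merge)→2390, (B,nl_idx)→2500, (B,merge)→2620, (A,hash)→4040 …(+2); best=700 via (B,hash)
  {AD}: card=6250; try (D,hash)→2900, (A,merge)→3750, (D,merge)→3850, (A,hash)→4300, (A,nl_idx)→7600, (A,nl)→37650 …(+1); best=2900 via (D,hash)
  {AC}: card=150; try (A,nl_idx)→1500, (C,hash)→2900, (A,merge)→3750, (C,merge)→3850, (A,hash)→4300, (A,nl)→37650 …(+1); best=1500 via (A,nl_idx)
  {ABD}: card=25000; try (D,hash)→4100, (B,hash)→9350, (D,merge)→13050, (B,nl_idx)→59150, (B,merge)→90520, (B,nl)→127900 …(+1); best=4100 via (D,hash)
  {ABC}: card=600; try (B,hash)→1850, (B,nl_idx)→2850, (B,merge)→2970, (C,hash)→4100, (B,nl)→4500, (C,merge)→13050 …(+1); best=1850 via (B,hash)
  {ACD}: card=3750; try (D,hash)→4050, (D,merge)→4200, (C,hash)→11550, (D,nl)→24000, (C,merge)→91750, (C,nl)→940400; best=4050 via (D,hash)
  {ABCD}: card=15000; try (D,hash)→4850, (B,hash)→8000, (D,merge)→9800, (C,hash)→31500, (B,nl_idx)→37800, (B,merge)→52920 …(+4); best=4850 via (D,hash)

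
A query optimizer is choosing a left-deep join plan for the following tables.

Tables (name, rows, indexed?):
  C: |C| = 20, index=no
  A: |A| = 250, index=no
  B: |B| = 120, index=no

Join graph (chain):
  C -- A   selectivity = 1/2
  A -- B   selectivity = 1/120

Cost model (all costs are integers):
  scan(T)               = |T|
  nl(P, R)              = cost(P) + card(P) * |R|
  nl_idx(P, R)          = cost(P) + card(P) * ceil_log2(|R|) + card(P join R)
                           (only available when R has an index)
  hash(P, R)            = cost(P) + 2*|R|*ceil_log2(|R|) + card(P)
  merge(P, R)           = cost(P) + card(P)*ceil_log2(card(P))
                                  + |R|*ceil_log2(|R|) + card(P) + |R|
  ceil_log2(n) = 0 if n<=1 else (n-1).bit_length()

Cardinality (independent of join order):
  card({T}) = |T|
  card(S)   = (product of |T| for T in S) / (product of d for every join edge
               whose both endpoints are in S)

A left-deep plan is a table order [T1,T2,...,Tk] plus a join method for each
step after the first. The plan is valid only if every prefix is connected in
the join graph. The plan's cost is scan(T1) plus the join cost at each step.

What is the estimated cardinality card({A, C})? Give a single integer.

Tables in S: A(250), C(20)
Edges inside S: C-A(d=2)
numerator = 250 * 20 = 5000
denominator = 2 = 2
card(S) = 5000 / 2 = 2500

2500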